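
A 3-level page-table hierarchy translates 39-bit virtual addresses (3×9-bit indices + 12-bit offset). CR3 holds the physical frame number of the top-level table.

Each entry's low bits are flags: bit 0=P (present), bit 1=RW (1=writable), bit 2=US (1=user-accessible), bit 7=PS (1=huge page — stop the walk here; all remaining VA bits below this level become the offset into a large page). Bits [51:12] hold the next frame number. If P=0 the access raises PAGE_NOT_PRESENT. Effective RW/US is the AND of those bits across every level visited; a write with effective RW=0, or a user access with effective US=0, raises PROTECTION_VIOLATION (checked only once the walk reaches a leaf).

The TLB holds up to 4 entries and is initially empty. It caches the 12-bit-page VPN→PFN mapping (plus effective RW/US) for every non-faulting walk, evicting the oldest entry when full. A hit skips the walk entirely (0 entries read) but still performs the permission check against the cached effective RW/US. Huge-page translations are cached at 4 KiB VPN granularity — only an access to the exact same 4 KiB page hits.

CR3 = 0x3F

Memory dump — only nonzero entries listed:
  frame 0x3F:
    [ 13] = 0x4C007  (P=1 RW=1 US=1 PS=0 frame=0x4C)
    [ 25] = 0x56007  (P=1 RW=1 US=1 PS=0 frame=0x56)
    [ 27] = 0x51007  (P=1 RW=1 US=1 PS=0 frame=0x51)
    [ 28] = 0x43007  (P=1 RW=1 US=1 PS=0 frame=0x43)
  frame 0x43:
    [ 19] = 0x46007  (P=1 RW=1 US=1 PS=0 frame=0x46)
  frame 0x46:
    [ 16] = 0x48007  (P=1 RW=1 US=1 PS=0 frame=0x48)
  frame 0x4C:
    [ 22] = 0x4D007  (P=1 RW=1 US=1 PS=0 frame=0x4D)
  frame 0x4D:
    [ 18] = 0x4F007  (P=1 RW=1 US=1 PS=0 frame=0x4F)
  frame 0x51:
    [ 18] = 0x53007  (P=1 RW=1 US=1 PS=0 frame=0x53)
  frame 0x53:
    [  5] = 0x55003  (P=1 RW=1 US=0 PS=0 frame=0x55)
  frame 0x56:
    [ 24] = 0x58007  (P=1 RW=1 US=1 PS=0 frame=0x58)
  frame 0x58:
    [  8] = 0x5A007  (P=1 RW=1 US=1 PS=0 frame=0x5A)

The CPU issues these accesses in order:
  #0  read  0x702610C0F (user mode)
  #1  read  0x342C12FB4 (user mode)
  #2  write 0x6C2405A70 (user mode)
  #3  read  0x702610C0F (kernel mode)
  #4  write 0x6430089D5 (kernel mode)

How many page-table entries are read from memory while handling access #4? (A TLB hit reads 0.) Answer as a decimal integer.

Trace:
#0 VA=0x702610C0F (r,user):
  L0: frame=0x3F idx=28 entry=0x43007 [P=1 RW=1 US=1 PS=0]
  L1: frame=0x43 idx=19 entry=0x46007 [P=1 RW=1 US=1 PS=0]
  L2: frame=0x46 idx=16 entry=0x48007 [P=1 RW=1 US=1 PS=0]
  ✓ 0x48C0F  — 3 lookups
#1 VA=0x342C12FB4 (r,user):
  L0: frame=0x3F idx=13 entry=0x4C007 [P=1 RW=1 US=1 PS=0]
  L1: frame=0x4C idx=22 entry=0x4D007 [P=1 RW=1 US=1 PS=0]
  L2: frame=0x4D idx=18 entry=0x4F007 [P=1 RW=1 US=1 PS=0]
  ✓ 0x4FFB4  — 3 lookups
#2 VA=0x6C2405A70 (w,user):
  L0: frame=0x3F idx=27 entry=0x51007 [P=1 RW=1 US=1 PS=0]
  L1: frame=0x51 idx=18 entry=0x53007 [P=1 RW=1 US=1 PS=0]
  L2: frame=0x53 idx=5 entry=0x55003 [P=1 RW=1 US=0 PS=0]
  ✗ PROTECTION_VIOLATION  [3 reads]
#3 VA=0x702610C0F (r,kernel):
  TLB hit vpn=0x702610 → PA=0x48C0F
#4 VA=0x6430089D5 (w,kernel):
  L0: frame=0x3F idx=25 entry=0x56007 [P=1 RW=1 US=1 PS=0]
  L1: frame=0x56 idx=24 entry=0x58007 [P=1 RW=1 US=1 PS=0]
  L2: frame=0x58 idx=8 entry=0x5A007 [P=1 RW=1 US=1 PS=0]
  ✓ 0x5A9D5  — 3 lookups

Entries read for #4: 3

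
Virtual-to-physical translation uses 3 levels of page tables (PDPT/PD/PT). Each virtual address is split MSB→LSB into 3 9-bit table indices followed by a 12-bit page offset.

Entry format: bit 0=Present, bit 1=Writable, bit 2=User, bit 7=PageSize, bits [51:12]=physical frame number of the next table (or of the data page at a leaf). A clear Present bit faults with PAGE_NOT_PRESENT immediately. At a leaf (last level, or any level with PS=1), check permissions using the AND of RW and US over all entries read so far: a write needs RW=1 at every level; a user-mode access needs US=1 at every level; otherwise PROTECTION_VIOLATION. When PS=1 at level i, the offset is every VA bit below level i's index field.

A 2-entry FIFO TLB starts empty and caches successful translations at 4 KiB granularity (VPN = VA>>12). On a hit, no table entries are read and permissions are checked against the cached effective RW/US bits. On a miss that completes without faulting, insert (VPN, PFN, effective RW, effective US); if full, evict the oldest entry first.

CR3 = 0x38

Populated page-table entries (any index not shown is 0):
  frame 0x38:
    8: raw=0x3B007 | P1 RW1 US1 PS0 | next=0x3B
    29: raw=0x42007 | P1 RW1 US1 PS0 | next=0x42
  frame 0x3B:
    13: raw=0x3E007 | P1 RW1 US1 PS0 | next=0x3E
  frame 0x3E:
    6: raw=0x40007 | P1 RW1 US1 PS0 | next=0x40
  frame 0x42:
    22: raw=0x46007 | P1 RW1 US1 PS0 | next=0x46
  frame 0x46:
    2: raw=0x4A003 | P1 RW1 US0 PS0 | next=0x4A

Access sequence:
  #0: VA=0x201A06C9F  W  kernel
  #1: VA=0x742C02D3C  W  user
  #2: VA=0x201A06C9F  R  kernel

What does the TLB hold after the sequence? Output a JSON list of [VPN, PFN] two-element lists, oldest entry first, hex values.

Walk each access:
#0 VA=0x201A06C9F (w,kernel):
  L0: frame=0x38 idx=8 entry=0x3B007 [P=1 RW=1 US=1 PS=0]
  L1: frame=0x3B idx=13 entry=0x3E007 [P=1 RW=1 US=1 PS=0]
  L2: frame=0x3E idx=6 entry=0x40007 [P=1 RW=1 US=1 PS=0]
  ✓ 0x40C9F  — 3 lookups
#1 VA=0x742C02D3C (w,user):
  L0: frame=0x38 idx=29 entry=0x42007 [P=1 RW=1 US=1 PS=0]
  L1: frame=0x42 idx=22 entry=0x46007 [P=1 RW=1 US=1 PS=0]
  L2: frame=0x46 idx=2 entry=0x4A003 [P=1 RW=1 US=0 PS=0]
  ⇒ fault: PROTECTION_VIOLATION  — 3 lookups
#2 VA=0x201A06C9F (r,kernel):
  TLB hit vpn=0x201A06 → PA=0x40C9F

TLB: [["0x201A06", "0x40"]]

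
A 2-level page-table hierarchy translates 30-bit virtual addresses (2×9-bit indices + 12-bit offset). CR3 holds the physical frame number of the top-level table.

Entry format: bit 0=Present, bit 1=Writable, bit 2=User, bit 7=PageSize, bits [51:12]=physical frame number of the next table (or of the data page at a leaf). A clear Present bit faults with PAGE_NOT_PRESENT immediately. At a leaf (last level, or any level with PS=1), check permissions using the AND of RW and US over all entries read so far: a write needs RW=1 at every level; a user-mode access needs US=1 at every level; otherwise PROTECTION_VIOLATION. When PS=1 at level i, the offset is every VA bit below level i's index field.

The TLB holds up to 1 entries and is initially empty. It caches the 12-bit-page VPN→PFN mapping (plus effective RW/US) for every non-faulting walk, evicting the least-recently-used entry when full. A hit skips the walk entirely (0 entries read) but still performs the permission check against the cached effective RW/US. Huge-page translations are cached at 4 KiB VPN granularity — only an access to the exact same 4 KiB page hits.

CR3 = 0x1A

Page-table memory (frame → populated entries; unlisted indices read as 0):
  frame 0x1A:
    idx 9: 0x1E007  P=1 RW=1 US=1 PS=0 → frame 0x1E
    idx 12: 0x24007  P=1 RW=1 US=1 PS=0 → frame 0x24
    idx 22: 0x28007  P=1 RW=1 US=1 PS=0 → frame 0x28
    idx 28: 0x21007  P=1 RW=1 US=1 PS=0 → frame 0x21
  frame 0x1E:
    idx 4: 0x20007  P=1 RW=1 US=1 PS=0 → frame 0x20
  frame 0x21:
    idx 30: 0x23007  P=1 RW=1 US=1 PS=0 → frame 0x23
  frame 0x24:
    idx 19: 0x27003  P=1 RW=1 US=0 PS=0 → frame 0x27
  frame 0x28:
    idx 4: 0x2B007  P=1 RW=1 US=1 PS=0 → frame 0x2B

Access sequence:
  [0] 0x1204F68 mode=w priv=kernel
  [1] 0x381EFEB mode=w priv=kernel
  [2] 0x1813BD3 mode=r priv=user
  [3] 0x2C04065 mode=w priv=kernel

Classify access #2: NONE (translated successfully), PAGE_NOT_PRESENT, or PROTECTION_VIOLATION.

Per-access translation:
#0 VA=0x1204F68 (w,kernel):
  L0: frame=0x1A idx=9 entry=0x1E007 [P=1 RW=1 US=1 PS=0]
  L1: frame=0x1E idx=4 entry=0x20007 [P=1 RW=1 US=1 PS=0]
  → PA=0x20F68  (2 entries read)
#1 VA=0x381EFEB (w,kernel):
  L0: frame=0x1A idx=28 entry=0x21007 [P=1 RW=1 US=1 PS=0]
  L1: frame=0x21 idx=30 entry=0x23007 [P=1 RW=1 US=1 PS=0]
  → PA=0x23FEB  (2 entries read)
#2 VA=0x1813BD3 (r,user):
  L0: frame=0x1A idx=12 entry=0x24007 [P=1 RW=1 US=1 PS=0]
  L1: frame=0x24 idx=19 entry=0x27003 [P=1 RW=1 US=0 PS=0]
  ⇒ fault: PROTECTION_VIOLATION  — 2 lookups
#3 VA=0x2C04065 (w,kernel):
  L0: frame=0x1A idx=22 entry=0x28007 [P=1 RW=1 US=1 PS=0]
  L1: frame=0x28 idx=4 entry=0x2B007 [P=1 RW=1 US=1 PS=0]
  → PA=0x2B065  (2 entries read)

Access #2 fault: PROTECTION_VIOLATION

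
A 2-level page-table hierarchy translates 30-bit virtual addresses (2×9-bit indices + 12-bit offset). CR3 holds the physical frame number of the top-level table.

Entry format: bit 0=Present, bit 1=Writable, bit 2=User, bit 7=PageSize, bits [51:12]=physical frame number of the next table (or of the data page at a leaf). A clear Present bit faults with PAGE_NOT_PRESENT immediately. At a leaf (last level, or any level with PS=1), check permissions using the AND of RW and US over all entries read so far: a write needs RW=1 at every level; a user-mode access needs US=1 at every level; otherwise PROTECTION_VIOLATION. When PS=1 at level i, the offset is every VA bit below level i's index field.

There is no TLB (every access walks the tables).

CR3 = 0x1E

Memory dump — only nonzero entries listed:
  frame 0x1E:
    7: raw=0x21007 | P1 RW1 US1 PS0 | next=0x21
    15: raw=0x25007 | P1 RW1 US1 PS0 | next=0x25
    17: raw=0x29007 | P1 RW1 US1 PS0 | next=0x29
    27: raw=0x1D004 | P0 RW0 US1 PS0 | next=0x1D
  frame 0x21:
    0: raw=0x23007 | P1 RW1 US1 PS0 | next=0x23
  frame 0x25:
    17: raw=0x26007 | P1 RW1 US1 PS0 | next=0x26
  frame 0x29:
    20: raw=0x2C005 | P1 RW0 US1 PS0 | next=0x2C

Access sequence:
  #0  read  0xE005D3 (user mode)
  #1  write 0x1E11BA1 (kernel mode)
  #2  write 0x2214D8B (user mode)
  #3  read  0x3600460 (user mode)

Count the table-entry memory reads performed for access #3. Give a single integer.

Trace:
#0 VA=0xE005D3 (r,user):
  lvl0: tbl 0x1E, slot 7 ⇒ 0x21007 (P1/RW1/US1/PS0)
  lvl1: tbl 0x21, slot 0 ⇒ 0x23007 (P1/RW1/US1/PS0)
  ✓ 0x235D3  — 2 lookups
#1 VA=0x1E11BA1 (w,kernel):
  lvl0: tbl 0x1E, slot 15 ⇒ 0x25007 (P1/RW1/US1/PS0)
  lvl1: tbl 0x25, slot 17 ⇒ 0x26007 (P1/RW1/US1/PS0)
  ✓ 0x26BA1  — 2 lookups
#2 VA=0x2214D8B (w,user):
  lvl0: tbl 0x1E, slot 17 ⇒ 0x29007 (P1/RW1/US1/PS0)
  lvl1: tbl 0x29, slot 20 ⇒ 0x2C005 (P1/RW0/US1/PS0)
  ✗ PROTECTION_VIOLATION  [2 reads]
#3 VA=0x3600460 (r,user):
  lvl0: tbl 0x1E, slot 27 ⇒ 0x1D004 (P0/RW0/US1/PS0)
  ✗ PAGE_NOT_PRESENT  [1 reads]

Entries read for #3: 1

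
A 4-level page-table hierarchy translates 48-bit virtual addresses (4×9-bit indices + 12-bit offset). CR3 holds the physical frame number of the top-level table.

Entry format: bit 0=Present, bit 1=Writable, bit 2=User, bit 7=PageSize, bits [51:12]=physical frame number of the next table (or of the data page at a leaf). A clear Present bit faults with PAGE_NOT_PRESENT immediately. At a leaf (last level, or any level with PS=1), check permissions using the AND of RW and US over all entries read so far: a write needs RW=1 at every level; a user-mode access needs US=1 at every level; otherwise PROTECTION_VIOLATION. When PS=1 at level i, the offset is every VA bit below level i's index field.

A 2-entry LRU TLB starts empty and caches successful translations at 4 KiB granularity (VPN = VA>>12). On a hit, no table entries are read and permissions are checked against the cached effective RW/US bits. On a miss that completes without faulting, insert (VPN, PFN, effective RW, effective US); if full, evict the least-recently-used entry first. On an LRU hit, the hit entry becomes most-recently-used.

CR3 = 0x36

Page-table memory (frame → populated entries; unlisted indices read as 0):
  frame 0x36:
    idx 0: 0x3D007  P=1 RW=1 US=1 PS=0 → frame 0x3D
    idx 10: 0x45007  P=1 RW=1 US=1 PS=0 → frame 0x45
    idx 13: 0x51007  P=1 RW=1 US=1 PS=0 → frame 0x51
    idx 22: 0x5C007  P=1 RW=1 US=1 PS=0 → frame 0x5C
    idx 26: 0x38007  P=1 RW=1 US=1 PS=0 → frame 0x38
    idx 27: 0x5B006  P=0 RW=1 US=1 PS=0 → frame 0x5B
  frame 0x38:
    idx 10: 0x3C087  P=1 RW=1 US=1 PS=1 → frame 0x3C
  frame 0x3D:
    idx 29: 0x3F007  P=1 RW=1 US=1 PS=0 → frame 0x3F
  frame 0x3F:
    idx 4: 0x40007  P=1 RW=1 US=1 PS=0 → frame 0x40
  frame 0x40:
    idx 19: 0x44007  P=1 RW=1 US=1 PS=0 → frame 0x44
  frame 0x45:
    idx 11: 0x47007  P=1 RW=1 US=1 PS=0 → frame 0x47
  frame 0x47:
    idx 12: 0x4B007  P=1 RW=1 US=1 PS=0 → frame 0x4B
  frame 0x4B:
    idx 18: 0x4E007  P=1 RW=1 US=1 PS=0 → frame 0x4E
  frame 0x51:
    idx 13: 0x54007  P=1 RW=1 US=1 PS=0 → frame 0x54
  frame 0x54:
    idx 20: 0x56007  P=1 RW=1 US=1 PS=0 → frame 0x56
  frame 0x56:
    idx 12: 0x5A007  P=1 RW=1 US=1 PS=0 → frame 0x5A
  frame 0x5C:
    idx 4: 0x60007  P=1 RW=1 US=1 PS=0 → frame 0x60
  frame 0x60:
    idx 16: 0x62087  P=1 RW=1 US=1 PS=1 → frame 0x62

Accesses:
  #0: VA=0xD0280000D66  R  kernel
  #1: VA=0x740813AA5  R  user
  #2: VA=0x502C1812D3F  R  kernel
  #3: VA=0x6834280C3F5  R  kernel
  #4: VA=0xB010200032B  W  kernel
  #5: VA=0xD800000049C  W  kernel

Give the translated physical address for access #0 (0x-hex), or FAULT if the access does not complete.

Trace:
#0 VA=0xD0280000D66 (r,kernel):
  L0: frame=0x36 idx=26 entry=0x38007 [P=1 RW=1 US=1 PS=0]
  L1: frame=0x38 idx=10 entry=0x3C087 [P=1 RW=1 US=1 PS=1]
  ✓ 0x3CD66 (huge @L1)  — 2 lookups
#1 VA=0x740813AA5 (r,user):
  L0: frame=0x36 idx=0 entry=0x3D007 [P=1 RW=1 US=1 PS=0]
  L1: frame=0x3D idx=29 entry=0x3F007 [P=1 RW=1 US=1 PS=0]
  L2: frame=0x3F idx=4 entry=0x40007 [P=1 RW=1 US=1 PS=0]
  L3: frame=0x40 idx=19 entry=0x44007 [P=1 RW=1 US=1 PS=0]
  ✓ 0x44AA5  — 4 lookups
#2 VA=0x502C1812D3F (r,kernel):
  L0: frame=0x36 idx=10 entry=0x45007 [P=1 RW=1 US=1 PS=0]
  L1: frame=0x45 idx=11 entry=0x47007 [P=1 RW=1 US=1 PS=0]
  L2: frame=0x47 idx=12 entry=0x4B007 [P=1 RW=1 US=1 PS=0]
  L3: frame=0x4B idx=18 entry=0x4E007 [P=1 RW=1 US=1 PS=0]
  ✓ 0x4ED3F  — 4 lookups
#3 VA=0x6834280C3F5 (r,kernel):
  L0: frame=0x36 idx=13 entry=0x51007 [P=1 RW=1 US=1 PS=0]
  L1: frame=0x51 idx=13 entry=0x54007 [P=1 RW=1 US=1 PS=0]
  L2: frame=0x54 idx=20 entry=0x56007 [P=1 RW=1 US=1 PS=0]
  L3: frame=0x56 idx=12 entry=0x5A007 [P=1 RW=1 US=1 PS=0]
  ✓ 0x5A3F5  — 4 lookups
#4 VA=0xB010200032B (w,kernel):
  L0: frame=0x36 idx=22 entry=0x5C007 [P=1 RW=1 US=1 PS=0]
  L1: frame=0x5C idx=4 entry=0x60007 [P=1 RW=1 US=1 PS=0]
  L2: frame=0x60 idx=16 entry=0x62087 [P=1 RW=1 US=1 PS=1]
  ✓ 0x6232B (huge @L2)  — 3 lookups
#5 VA=0xD800000049C (w,kernel):
  L0: frame=0x36 idx=27 entry=0x5B006 [P=0 RW=1 US=1 PS=0]
  → PAGE_NOT_PRESENT  (1 entries read)

Access #0 PA: 0x3CD66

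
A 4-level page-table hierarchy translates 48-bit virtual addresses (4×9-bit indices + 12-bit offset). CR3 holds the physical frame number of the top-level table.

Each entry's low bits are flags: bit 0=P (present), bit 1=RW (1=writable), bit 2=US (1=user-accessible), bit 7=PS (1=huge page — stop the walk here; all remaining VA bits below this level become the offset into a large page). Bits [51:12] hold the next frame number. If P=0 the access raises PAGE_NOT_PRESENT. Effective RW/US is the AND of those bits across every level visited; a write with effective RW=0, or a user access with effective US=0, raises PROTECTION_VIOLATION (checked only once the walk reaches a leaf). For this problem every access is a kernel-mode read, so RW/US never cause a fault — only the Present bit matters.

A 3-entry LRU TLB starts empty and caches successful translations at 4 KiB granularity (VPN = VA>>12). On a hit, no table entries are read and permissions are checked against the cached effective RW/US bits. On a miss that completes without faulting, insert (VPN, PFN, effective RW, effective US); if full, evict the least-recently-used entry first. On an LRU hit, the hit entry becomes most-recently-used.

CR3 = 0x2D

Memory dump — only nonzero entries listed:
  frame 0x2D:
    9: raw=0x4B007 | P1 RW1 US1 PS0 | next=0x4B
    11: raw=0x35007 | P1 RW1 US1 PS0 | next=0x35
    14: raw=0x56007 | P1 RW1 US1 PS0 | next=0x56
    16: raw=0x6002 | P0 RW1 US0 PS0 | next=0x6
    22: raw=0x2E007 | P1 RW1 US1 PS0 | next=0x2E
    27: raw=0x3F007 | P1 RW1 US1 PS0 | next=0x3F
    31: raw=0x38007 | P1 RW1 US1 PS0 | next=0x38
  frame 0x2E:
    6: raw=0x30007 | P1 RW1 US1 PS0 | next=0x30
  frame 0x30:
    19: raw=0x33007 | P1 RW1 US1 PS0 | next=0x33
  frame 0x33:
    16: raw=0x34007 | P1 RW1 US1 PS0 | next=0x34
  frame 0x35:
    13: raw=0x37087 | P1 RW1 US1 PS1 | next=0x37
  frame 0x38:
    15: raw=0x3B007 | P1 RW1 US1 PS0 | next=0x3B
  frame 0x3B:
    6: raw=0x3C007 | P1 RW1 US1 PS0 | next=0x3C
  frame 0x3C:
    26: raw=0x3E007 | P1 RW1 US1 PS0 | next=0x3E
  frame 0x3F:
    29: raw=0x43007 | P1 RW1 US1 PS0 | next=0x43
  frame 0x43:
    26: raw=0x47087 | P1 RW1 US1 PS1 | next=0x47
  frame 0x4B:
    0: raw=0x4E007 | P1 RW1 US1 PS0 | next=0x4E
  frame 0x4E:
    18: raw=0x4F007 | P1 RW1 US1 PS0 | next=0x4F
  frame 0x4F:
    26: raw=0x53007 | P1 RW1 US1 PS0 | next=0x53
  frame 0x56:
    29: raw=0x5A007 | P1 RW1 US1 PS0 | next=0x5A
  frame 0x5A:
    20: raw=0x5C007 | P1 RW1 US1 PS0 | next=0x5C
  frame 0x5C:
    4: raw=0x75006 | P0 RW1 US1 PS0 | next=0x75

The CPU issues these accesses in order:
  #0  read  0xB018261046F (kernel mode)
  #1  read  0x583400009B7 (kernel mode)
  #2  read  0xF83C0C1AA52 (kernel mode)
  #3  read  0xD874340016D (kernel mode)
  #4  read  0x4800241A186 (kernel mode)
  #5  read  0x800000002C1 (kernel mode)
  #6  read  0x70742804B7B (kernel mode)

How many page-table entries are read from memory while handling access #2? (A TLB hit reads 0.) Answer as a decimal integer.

Per-access translation:
#0 VA=0xB018261046F (r,kernel):
  lvl0: tbl 0x2D, slot 22 ⇒ 0x2E007 (P1/RW1/US1/PS0)
  lvl1: tbl 0x2E, slot 6 ⇒ 0x30007 (P1/RW1/US1/PS0)
  lvl2: tbl 0x30, slot 19 ⇒ 0x33007 (P1/RW1/US1/PS0)
  lvl3: tbl 0x33, slot 16 ⇒ 0x34007 (P1/RW1/US1/PS0)
  ⇒ phys 0x3446F  [4 reads]
#1 VA=0x583400009B7 (r,kernel):
  lvl0: tbl 0x2D, slot 11 ⇒ 0x35007 (P1/RW1/US1/PS0)
  lvl1: tbl 0x35, slot 13 ⇒ 0x37087 (P1/RW1/US1/PS1)
  ⇒ phys 0x379B7 (huge @L1)  [2 reads]
#2 VA=0xF83C0C1AA52 (r,kernel):
  lvl0: tbl 0x2D, slot 31 ⇒ 0x38007 (P1/RW1/US1/PS0)
  lvl1: tbl 0x38, slot 15 ⇒ 0x3B007 (P1/RW1/US1/PS0)
  lvl2: tbl 0x3B, slot 6 ⇒ 0x3C007 (P1/RW1/US1/PS0)
  lvl3: tbl 0x3C, slot 26 ⇒ 0x3E007 (P1/RW1/US1/PS0)
  ⇒ phys 0x3EA52  [4 reads]
#3 VA=0xD874340016D (r,kernel):
  lvl0: tbl 0x2D, slot 27 ⇒ 0x3F007 (P1/RW1/US1/PS0)
  lvl1: tbl 0x3F, slot 29 ⇒ 0x43007 (P1/RW1/US1/PS0)
  lvl2: tbl 0x43, slot 26 ⇒ 0x47087 (P1/RW1/US1/PS1)
  ⇒ phys 0x4716D (huge @L2)  [3 reads]
#4 VA=0x4800241A186 (r,kernel):
  lvl0: tbl 0x2D, slot 9 ⇒ 0x4B007 (P1/RW1/US1/PS0)
  lvl1: tbl 0x4B, slot 0 ⇒ 0x4E007 (P1/RW1/US1/PS0)
  lvl2: tbl 0x4E, slot 18 ⇒ 0x4F007 (P1/RW1/US1/PS0)
  lvl3: tbl 0x4F, slot 26 ⇒ 0x53007 (P1/RW1/US1/PS0)
  ⇒ phys 0x53186  [4 reads]
#5 VA=0x800000002C1 (r,kernel):
  lvl0: tbl 0x2D, slot 16 ⇒ 0x6002 (P0/RW1/US0/PS0)
  ⇒ fault: PAGE_NOT_PRESENT  — 1 lookups
#6 VA=0x70742804B7B (r,kernel):
  lvl0: tbl 0x2D, slot 14 ⇒ 0x56007 (P1/RW1/US1/PS0)
  lvl1: tbl 0x56, slot 29 ⇒ 0x5A007 (P1/RW1/US1/PS0)
  lvl2: tbl 0x5A, slot 20 ⇒ 0x5C007 (P1/RW1/US1/PS0)
  lvl3: tbl 0x5C, slot 4 ⇒ 0x75006 (P0/RW1/US1/PS0)
  ⇒ fault: PAGE_NOT_PRESENT  — 4 lookups

Entries read for #2: 4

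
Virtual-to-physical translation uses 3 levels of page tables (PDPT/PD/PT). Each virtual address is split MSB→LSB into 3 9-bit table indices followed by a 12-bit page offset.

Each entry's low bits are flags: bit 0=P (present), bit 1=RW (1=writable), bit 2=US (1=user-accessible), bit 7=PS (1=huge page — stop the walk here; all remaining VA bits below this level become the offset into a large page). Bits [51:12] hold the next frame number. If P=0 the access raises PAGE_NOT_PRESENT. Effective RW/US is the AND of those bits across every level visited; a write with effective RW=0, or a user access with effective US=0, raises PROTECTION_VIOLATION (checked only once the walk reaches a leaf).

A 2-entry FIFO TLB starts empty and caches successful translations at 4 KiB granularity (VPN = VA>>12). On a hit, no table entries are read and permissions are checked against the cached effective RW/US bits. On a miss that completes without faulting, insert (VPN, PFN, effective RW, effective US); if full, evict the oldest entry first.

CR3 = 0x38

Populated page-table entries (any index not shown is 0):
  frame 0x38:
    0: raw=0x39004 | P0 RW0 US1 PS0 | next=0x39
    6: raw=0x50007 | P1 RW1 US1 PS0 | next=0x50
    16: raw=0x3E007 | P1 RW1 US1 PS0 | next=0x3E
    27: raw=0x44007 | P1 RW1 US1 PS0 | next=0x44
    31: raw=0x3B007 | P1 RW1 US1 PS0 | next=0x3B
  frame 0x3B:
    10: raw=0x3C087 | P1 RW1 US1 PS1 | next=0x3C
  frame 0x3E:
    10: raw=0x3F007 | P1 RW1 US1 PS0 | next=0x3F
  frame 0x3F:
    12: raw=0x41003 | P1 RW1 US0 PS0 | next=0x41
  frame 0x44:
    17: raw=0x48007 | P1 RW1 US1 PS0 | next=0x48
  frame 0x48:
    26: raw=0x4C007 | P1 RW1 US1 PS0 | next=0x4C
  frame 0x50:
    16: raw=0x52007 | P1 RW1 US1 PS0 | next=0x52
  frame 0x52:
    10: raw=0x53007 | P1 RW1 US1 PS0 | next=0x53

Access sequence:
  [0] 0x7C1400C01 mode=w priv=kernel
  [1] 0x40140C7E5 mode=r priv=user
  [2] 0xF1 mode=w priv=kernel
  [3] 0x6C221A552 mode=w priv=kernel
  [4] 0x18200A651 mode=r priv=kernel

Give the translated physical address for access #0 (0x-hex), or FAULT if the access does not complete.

Walk each access:
#0 VA=0x7C1400C01 (w,kernel):
  lvl0: tbl 0x38, slot 31 ⇒ 0x3B007 (P1/RW1/US1/PS0)
  lvl1: tbl 0x3B, slot 10 ⇒ 0x3C087 (P1/RW1/US1/PS1)
  → PA=0x3CC01 (huge @L1)  (2 entries read)
#1 VA=0x40140C7E5 (r,user):
  lvl0: tbl 0x38, slot 16 ⇒ 0x3E007 (P1/RW1/US1/PS0)
  lvl1: tbl 0x3E, slot 10 ⇒ 0x3F007 (P1/RW1/US1/PS0)
  lvl2: tbl 0x3F, slot 12 ⇒ 0x41003 (P1/RW1/US0/PS0)
  → PROTECTION_VIOLATION  (3 entries read)
#2 VA=0xF1 (w,kernel):
  lvl0: tbl 0x38, slot 0 ⇒ 0x39004 (P0/RW0/US1/PS0)
  → PAGE_NOT_PRESENT  (1 entries read)
#3 VA=0x6C221A552 (w,kernel):
  lvl0: tbl 0x38, slot 27 ⇒ 0x44007 (P1/RW1/US1/PS0)
  lvl1: tbl 0x44, slot 17 ⇒ 0x48007 (P1/RW1/US1/PS0)
  lvl2: tbl 0x48, slot 26 ⇒ 0x4C007 (P1/RW1/US1/PS0)
  → PA=0x4C552  (3 entries read)
#4 VA=0x18200A651 (r,kernel):
  lvl0: tbl 0x38, slot 6 ⇒ 0x50007 (P1/RW1/US1/PS0)
  lvl1: tbl 0x50, slot 16 ⇒ 0x52007 (P1/RW1/US1/PS0)
  lvl2: tbl 0x52, slot 10 ⇒ 0x53007 (P1/RW1/US1/PS0)
  → PA=0x53651  (3 entries read)

Access #0 PA: 0x3CC01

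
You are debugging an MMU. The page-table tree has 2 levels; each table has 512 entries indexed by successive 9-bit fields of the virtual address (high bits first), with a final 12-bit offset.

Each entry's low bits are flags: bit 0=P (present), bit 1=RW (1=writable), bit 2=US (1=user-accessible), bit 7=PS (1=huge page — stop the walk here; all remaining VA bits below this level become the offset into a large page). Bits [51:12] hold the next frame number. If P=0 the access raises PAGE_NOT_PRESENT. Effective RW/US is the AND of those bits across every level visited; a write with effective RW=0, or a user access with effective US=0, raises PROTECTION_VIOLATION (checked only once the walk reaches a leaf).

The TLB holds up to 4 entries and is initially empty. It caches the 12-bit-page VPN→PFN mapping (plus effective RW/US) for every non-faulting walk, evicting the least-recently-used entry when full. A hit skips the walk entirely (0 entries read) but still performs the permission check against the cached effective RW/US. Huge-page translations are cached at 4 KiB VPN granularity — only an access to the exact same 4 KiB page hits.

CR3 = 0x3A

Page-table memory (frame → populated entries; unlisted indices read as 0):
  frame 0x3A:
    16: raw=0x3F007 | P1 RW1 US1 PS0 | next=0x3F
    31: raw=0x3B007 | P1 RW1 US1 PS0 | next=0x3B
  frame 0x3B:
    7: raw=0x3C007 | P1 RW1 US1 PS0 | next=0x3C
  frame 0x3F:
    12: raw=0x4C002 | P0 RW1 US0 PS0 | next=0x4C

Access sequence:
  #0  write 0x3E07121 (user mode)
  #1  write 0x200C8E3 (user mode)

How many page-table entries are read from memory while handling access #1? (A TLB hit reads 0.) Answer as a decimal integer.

Per-access translation:
#0 VA=0x3E07121 (w,user):
  L0 @0x3A[31] → 0x3B007  P=1,RW=1,US=1,PS=0
  L1 @0x3B[7] → 0x3C007  P=1,RW=1,US=1,PS=0
  ⇒ phys 0x3C121  [2 reads]
#1 VA=0x200C8E3 (w,user):
  L0 @0x3A[16] → 0x3F007  P=1,RW=1,US=1,PS=0
  L1 @0x3F[12] → 0x4C002  P=0,RW=1,US=0,PS=0
  ⇒ fault: PAGE_NOT_PRESENT  — 2 lookups

Entries read for #1: 2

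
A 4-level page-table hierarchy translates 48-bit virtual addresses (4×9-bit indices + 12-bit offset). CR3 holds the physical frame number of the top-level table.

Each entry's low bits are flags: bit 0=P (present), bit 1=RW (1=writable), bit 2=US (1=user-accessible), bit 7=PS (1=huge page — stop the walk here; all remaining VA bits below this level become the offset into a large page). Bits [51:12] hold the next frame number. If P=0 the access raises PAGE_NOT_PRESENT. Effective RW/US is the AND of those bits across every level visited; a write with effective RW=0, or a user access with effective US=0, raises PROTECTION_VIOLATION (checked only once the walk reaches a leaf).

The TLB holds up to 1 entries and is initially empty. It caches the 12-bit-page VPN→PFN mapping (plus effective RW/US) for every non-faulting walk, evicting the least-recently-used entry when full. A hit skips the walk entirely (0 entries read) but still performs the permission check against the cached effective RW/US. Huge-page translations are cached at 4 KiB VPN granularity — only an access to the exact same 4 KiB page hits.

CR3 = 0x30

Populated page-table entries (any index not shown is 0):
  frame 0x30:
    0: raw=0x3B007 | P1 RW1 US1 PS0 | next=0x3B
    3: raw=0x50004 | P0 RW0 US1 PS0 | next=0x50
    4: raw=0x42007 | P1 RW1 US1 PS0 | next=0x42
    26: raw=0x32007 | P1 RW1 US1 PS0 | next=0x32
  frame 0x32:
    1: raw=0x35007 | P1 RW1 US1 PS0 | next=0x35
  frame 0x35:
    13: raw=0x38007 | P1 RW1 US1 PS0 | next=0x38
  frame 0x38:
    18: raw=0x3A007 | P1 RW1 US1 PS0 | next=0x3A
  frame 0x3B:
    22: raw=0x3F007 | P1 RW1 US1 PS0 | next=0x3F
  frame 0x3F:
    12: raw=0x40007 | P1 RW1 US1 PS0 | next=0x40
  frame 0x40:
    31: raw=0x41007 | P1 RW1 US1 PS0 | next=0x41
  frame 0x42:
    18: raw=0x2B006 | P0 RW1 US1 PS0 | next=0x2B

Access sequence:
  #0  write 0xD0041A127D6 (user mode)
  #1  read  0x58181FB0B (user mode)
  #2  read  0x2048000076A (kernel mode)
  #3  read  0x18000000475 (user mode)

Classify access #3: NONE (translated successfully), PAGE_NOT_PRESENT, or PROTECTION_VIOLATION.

Walk each access:
#0 VA=0xD0041A127D6 (w,user):
  L0 @0x30[26] → 0x32007  P=1,RW=1,US=1,PS=0
  L1 @0x32[1] → 0x35007  P=1,RW=1,US=1,PS=0
  L2 @0x35[13] → 0x38007  P=1,RW=1,US=1,PS=0
  L3 @0x38[18] → 0x3A007  P=1,RW=1,US=1,PS=0
  → PA=0x3A7D6  (4 entries read)
#1 VA=0x58181FB0B (r,user):
  L0 @0x30[0] → 0x3B007  P=1,RW=1,US=1,PS=0
  L1 @0x3B[22] → 0x3F007  P=1,RW=1,US=1,PS=0
  L2 @0x3F[12] → 0x40007  P=1,RW=1,US=1,PS=0
  L3 @0x40[31] → 0x41007  P=1,RW=1,US=1,PS=0
  → PA=0x41B0B  (4 entries read)
#2 VA=0x2048000076A (r,kernel):
  L0 @0x30[4] → 0x42007  P=1,RW=1,US=1,PS=0
  L1 @0x42[18] → 0x2B006  P=0,RW=1,US=1,PS=0
  ⇒ fault: PAGE_NOT_PRESENT  — 2 lookups
#3 VA=0x18000000475 (r,user):
  L0 @0x30[3] → 0x50004  P=0,RW=0,US=1,PS=0
  ⇒ fault: PAGE_NOT_PRESENT  — 1 lookups

Access #3 fault: PAGE_NOT_PRESENT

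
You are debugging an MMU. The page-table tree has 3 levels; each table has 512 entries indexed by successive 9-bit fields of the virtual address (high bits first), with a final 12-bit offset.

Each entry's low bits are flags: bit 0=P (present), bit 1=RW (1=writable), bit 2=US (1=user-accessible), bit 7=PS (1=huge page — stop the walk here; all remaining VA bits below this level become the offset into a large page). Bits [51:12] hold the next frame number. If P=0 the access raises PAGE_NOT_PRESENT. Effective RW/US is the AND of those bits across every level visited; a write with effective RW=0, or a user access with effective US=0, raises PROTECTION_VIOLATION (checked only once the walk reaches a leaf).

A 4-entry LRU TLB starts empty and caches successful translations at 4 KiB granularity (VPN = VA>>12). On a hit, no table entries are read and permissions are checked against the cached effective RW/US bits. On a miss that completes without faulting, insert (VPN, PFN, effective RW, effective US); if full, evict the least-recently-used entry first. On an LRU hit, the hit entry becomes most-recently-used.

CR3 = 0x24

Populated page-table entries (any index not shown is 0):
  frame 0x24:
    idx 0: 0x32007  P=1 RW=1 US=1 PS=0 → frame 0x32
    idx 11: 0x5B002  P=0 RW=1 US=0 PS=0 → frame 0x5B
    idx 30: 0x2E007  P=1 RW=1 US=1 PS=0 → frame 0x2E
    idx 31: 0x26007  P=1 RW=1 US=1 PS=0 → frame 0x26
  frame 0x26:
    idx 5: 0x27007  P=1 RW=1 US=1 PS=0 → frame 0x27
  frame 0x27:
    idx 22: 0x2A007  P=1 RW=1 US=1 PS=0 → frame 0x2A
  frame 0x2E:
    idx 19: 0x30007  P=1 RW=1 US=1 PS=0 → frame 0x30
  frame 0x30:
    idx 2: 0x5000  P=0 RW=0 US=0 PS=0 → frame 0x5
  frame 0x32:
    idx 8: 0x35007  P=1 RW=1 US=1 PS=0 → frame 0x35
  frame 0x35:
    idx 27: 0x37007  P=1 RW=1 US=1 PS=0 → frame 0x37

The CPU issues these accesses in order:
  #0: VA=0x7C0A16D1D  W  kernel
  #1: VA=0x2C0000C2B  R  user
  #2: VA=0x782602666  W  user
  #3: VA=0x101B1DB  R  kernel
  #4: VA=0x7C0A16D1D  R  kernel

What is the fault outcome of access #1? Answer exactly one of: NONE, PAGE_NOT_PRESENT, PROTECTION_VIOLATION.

Trace:
#0 VA=0x7C0A16D1D (w,kernel):
  lvl0: tbl 0x24, slot 31 ⇒ 0x26007 (P1/RW1/US1/PS0)
  lvl1: tbl 0x26, slot 5 ⇒ 0x27007 (P1/RW1/US1/PS0)
  lvl2: tbl 0x27, slot 22 ⇒ 0x2A007 (P1/RW1/US1/PS0)
  ⇒ phys 0x2AD1D  [3 reads]
#1 VA=0x2C0000C2B (r,user):
  lvl0: tbl 0x24, slot 11 ⇒ 0x5B002 (P0/RW1/US0/PS0)
  ✗ PAGE_NOT_PRESENT  [1 reads]
#2 VA=0x782602666 (w,user):
  lvl0: tbl 0x24, slot 30 ⇒ 0x2E007 (P1/RW1/US1/PS0)
  lvl1: tbl 0x2E, slot 19 ⇒ 0x30007 (P1/RW1/US1/PS0)
  lvl2: tbl 0x30, slot 2 ⇒ 0x5000 (P0/RW0/US0/PS0)
  ✗ PAGE_NOT_PRESENT  [3 reads]
#3 VA=0x101B1DB (r,kernel):
  lvl0: tbl 0x24, slot 0 ⇒ 0x32007 (P1/RW1/US1/PS0)
  lvl1: tbl 0x32, slot 8 ⇒ 0x35007 (P1/RW1/US1/PS0)
  lvl2: tbl 0x35, slot 27 ⇒ 0x37007 (P1/RW1/US1/PS0)
  ⇒ phys 0x371DB  [3 reads]
#4 VA=0x7C0A16D1D (r,kernel):
  TLB hit vpn=0x7C0A16 → PA=0x2AD1D

Access #1 fault: PAGE_NOT_PRESENT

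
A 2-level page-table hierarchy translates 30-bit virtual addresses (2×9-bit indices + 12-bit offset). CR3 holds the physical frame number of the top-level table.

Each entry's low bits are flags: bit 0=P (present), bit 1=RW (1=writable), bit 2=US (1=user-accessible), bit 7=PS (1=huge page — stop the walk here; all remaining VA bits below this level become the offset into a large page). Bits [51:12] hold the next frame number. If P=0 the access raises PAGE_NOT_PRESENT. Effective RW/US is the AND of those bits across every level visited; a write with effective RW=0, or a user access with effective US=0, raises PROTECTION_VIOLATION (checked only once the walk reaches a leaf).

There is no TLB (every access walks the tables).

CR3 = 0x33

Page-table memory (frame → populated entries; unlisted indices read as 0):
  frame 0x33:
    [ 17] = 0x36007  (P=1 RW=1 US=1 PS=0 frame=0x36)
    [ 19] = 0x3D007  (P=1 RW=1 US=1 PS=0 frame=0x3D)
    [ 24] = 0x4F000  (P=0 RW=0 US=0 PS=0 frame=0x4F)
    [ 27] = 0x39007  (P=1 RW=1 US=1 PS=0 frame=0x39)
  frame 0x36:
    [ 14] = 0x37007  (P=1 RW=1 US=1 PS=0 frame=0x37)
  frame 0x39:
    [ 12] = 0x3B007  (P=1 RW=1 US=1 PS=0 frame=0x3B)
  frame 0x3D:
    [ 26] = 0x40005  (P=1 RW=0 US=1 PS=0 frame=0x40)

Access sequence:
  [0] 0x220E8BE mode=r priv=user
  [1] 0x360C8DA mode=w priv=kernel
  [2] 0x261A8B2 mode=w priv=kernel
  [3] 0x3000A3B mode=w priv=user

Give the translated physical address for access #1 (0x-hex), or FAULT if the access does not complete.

Per-access translation:
#0 VA=0x220E8BE (r,user):
  [0] read 0x33 idx=17: raw=0x36007 flags P=1 W=1 U=1 S=0
  [1] read 0x36 idx=14: raw=0x37007 flags P=1 W=1 U=1 S=0
  ✓ 0x378BE  — 2 lookups
#1 VA=0x360C8DA (w,kernel):
  [0] read 0x33 idx=27: raw=0x39007 flags P=1 W=1 U=1 S=0
  [1] read 0x39 idx=12: raw=0x3B007 flags P=1 W=1 U=1 S=0
  ✓ 0x3B8DA  — 2 lookups
#2 VA=0x261A8B2 (w,kernel):
  [0] read 0x33 idx=19: raw=0x3D007 flags P=1 W=1 U=1 S=0
  [1] read 0x3D idx=26: raw=0x40005 flags P=1 W=0 U=1 S=0
  → PROTECTION_VIOLATION  (2 entries read)
#3 VA=0x3000A3B (w,user):
  [0] read 0x33 idx=24: raw=0x4F000 flags P=0 W=0 U=0 S=0
  → PAGE_NOT_PRESENT  (1 entries read)

Access #1 PA: 0x3B8DA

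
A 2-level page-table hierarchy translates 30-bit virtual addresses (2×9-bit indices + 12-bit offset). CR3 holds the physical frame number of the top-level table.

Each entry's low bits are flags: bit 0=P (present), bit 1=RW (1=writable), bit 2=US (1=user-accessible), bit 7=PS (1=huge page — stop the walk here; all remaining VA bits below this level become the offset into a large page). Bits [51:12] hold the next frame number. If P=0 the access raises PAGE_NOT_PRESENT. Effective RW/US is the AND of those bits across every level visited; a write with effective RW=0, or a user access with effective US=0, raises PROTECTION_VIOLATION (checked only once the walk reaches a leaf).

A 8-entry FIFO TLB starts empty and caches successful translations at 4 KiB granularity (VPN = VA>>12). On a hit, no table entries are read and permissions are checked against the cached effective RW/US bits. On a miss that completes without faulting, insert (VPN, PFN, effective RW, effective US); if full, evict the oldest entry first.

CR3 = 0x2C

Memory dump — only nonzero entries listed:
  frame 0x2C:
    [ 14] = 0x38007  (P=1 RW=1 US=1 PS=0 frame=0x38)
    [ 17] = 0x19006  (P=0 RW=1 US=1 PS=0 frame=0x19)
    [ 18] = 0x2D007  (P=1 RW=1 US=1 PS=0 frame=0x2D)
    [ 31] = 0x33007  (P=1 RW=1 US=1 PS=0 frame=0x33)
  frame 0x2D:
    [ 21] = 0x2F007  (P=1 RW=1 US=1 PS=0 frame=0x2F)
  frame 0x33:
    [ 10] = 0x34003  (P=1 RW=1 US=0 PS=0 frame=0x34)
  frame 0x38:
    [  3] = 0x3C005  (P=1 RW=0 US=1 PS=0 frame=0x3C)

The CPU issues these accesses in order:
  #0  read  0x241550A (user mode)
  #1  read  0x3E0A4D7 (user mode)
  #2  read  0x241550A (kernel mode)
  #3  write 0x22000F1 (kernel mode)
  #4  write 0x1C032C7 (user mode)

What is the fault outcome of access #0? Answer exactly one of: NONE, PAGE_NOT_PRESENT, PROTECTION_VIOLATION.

Per-access translation:
#0 VA=0x241550A (r,user):
  lvl0: tbl 0x2C, slot 18 ⇒ 0x2D007 (P1/RW1/US1/PS0)
  lvl1: tbl 0x2D, slot 21 ⇒ 0x2F007 (P1/RW1/US1/PS0)
  → PA=0x2F50A  (2 entries read)
#1 VA=0x3E0A4D7 (r,user):
  lvl0: tbl 0x2C, slot 31 ⇒ 0x33007 (P1/RW1/US1/PS0)
  lvl1: tbl 0x33, slot 10 ⇒ 0x34003 (P1/RW1/US0/PS0)
  → PROTECTION_VIOLATION  (2 entries read)
#2 VA=0x241550A (r,kernel):
  TLB hit vpn=0x2415 → PA=0x2F50A
#3 VA=0x22000F1 (w,kernel):
  lvl0: tbl 0x2C, slot 17 ⇒ 0x19006 (P0/RW1/US1/PS0)
  → PAGE_NOT_PRESENT  (1 entries read)
#4 VA=0x1C032C7 (w,user):
  lvl0: tbl 0x2C, slot 14 ⇒ 0x38007 (P1/RW1/US1/PS0)
  lvl1: tbl 0x38, slot 3 ⇒ 0x3C005 (P1/RW0/US1/PS0)
  → PROTECTION_VIOLATION  (2 entries read)

Access #0 fault: NONE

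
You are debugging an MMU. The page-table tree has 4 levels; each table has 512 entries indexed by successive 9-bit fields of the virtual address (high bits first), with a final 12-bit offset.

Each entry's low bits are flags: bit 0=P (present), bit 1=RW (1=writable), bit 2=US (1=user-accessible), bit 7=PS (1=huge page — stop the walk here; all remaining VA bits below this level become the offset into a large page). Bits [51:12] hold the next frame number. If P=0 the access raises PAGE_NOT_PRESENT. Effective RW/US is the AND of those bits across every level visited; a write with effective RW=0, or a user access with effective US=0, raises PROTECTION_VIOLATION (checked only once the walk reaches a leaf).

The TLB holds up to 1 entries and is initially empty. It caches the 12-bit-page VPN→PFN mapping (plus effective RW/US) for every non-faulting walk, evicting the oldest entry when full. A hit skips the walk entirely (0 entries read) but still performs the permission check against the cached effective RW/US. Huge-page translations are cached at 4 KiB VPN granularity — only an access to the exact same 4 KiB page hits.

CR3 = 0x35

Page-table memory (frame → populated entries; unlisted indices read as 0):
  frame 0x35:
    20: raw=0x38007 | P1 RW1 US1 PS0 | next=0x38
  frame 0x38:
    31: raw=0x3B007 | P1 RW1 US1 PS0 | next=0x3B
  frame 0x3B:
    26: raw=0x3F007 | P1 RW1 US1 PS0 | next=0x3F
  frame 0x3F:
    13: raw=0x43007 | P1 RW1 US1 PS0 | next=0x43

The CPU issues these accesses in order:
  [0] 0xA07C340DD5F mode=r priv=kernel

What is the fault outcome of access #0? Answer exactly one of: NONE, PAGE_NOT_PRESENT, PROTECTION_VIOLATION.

Trace:
#0 VA=0xA07C340DD5F (r,kernel):
  L0 @0x35[20] → 0x38007  P=1,RW=1,US=1,PS=0
  L1 @0x38[31] → 0x3B007  P=1,RW=1,US=1,PS=0
  L2 @0x3B[26] → 0x3F007  P=1,RW=1,US=1,PS=0
  L3 @0x3F[13] → 0x43007  P=1,RW=1,US=1,PS=0
  → PA=0x43D5F  (4 entries read)

Access #0 fault: NONE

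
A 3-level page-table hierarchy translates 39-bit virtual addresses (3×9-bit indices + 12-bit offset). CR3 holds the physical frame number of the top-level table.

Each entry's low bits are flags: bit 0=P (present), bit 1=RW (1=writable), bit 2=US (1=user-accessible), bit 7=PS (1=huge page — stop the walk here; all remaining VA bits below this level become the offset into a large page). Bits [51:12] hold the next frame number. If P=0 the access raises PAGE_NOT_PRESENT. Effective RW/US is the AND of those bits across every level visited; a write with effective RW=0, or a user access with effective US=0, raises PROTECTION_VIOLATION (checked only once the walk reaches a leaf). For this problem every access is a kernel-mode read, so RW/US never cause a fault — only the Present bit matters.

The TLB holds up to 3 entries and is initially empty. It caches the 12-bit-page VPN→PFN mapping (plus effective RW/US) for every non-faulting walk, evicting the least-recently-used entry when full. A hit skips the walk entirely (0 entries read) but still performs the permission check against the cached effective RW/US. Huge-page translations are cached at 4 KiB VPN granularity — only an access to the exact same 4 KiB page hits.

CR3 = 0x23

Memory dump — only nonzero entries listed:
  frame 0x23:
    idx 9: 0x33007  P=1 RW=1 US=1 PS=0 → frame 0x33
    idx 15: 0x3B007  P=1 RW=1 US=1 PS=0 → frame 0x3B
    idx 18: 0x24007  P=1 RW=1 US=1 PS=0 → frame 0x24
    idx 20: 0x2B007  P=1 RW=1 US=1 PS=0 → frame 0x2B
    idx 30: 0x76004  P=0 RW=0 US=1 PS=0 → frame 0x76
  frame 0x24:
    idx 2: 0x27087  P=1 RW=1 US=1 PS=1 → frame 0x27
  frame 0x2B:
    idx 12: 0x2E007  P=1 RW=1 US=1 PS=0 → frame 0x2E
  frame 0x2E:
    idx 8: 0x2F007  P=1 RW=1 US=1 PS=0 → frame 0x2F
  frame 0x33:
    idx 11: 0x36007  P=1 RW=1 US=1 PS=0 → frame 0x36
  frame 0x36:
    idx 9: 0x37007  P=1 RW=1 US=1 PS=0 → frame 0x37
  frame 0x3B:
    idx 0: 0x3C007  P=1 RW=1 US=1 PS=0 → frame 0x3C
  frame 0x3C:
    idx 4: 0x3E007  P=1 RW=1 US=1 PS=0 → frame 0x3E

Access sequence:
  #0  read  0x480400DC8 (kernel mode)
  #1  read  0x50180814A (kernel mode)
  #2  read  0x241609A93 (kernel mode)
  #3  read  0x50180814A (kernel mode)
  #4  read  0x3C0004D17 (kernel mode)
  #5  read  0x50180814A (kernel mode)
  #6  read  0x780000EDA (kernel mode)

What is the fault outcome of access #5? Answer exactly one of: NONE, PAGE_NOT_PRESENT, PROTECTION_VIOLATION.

Walk each access:
#0 VA=0x480400DC8 (r,kernel):
  L0 @0x23[18] → 0x24007  P=1,RW=1,US=1,PS=0
  L1 @0x24[2] → 0x27087  P=1,RW=1,US=1,PS=1
  ✓ 0x27DC8 (huge @L1)  — 2 lookups
#1 VA=0x50180814A (r,kernel):
  L0 @0x23[20] → 0x2B007  P=1,RW=1,US=1,PS=0
  L1 @0x2B[12] → 0x2E007  P=1,RW=1,US=1,PS=0
  L2 @0x2E[8] → 0x2F007  P=1,RW=1,US=1,PS=0
  ✓ 0x2F14A  — 3 lookups
#2 VA=0x241609A93 (r,kernel):
  L0 @0x23[9] → 0x33007  P=1,RW=1,US=1,PS=0
  L1 @0x33[11] → 0x36007  P=1,RW=1,US=1,PS=0
  L2 @0x36[9] → 0x37007  P=1,RW=1,US=1,PS=0
  ✓ 0x37A93  — 3 lookups
#3 VA=0x50180814A (r,kernel):
  TLB hit vpn=0x501808 → PA=0x2F14A
#4 VA=0x3C0004D17 (r,kernel):
  L0 @0x23[15] → 0x3B007  P=1,RW=1,US=1,PS=0
  L1 @0x3B[0] → 0x3C007  P=1,RW=1,US=1,PS=0
  L2 @0x3C[4] → 0x3E007  P=1,RW=1,US=1,PS=0
  ✓ 0x3ED17  — 3 lookups
#5 VA=0x50180814A (r,kernel):
  TLB hit vpn=0x501808 → PA=0x2F14A
#6 VA=0x780000EDA (r,kernel):
  L0 @0x23[30] → 0x76004  P=0,RW=0,US=1,PS=0
  ✗ PAGE_NOT_PRESENT  [1 reads]

Access #5 fault: NONE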